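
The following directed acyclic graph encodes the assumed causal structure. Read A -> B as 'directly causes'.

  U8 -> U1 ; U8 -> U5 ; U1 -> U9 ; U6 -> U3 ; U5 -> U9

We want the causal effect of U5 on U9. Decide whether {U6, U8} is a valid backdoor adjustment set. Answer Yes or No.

Backdoor paths from U5 to U9 (paths whose first edge points into U5):
  P1: U5 <- U8 -> U1 -> U9
Condition 1 (no descendant of U5 in the set): holds — descendants of U5 are {U9}; none are in {U6, U8}.
Condition 2 (every backdoor path blocked by {U6, U8}):
  P1: blocked at fork node U8 ∈ conditioning set.
{U6, U8} satisfies the backdoor criterion.

Yes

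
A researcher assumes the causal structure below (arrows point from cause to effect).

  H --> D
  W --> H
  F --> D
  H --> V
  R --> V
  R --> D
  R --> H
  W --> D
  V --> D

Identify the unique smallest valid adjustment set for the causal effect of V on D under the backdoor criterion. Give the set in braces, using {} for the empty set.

{H, R}

Variables eligible for adjustment (non-descendants of V, excluding V and D): {F, H, R, W}.
Backdoor paths from V to D:
  P1: V <- R -> H <- W -> D
  P2: V <- R -> H -> D
  P3: V <- R -> D
  P4: V <- H <- R -> D
  P5: V <- H <- W -> D
  P6: V <- H -> D
The empty set is not sufficient: P2 (V <- R -> H -> D) has no collider blocking it and no conditioned non-collider, so it is open.
Try {H, R}:
  P1: blocked at fork node R ∈ conditioning set.
  P2: blocked at fork node R ∈ conditioning set.
  P3: blocked at fork node R ∈ conditioning set.
  P4: blocked at chain node H ∈ conditioning set.
  P5: blocked at chain node H ∈ conditioning set.
  P6: blocked at fork node H ∈ conditioning set.
{H, R} contains no descendant of V and blocks every backdoor path.
Every element of {H, R} is needed (dropping H leaves P5 open; dropping R leaves P1 open), so no proper subset is valid.
Among all size-2 subsets of the eligible variables, only {H, R} blocks every backdoor path, so it is the unique smallest valid adjustment set.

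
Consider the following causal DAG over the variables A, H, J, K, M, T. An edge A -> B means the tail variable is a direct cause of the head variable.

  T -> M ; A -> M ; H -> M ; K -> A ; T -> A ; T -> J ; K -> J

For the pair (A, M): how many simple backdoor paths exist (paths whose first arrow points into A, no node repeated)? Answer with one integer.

A backdoor path from A to M is any simple undirected path whose first edge points into A (i.e. leaves A via a parent).
Parents of A: {K, T}.
Enumerating:
  P1: A <- K -> J <- T -> M
  P2: A <- T -> M
That exhausts the simple backdoor paths. Count: 2.

2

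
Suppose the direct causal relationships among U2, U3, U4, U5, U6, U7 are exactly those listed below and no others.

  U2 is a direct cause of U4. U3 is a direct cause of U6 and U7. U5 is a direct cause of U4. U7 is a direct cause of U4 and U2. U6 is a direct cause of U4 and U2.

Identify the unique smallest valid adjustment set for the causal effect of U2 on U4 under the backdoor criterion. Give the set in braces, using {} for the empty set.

Variables eligible for adjustment (non-descendants of U2, excluding U2 and U4): {U3, U5, U6, U7}.
Backdoor paths from U2 to U4:
  P1: U2 <- U7 <- U3 -> U6 -> U4
  P2: U2 <- U7 -> U4
  P3: U2 <- U6 <- U3 -> U7 -> U4
  P4: U2 <- U6 -> U4
The empty set is not sufficient: P1 (U2 <- U7 <- U3 -> U6 -> U4) has no collider blocking it and no conditioned non-collider, so it is open.
Try {U6, U7}:
  P1: blocked at chain node U7 ∈ conditioning set.
  P2: blocked at fork node U7 ∈ conditioning set.
  P3: blocked at chain node U6 ∈ conditioning set.
  P4: blocked at fork node U6 ∈ conditioning set.
{U6, U7} contains no descendant of U2 and blocks every backdoor path.
Every element of {U6, U7} is needed (dropping U6 leaves P4 open; dropping U7 leaves P2 open), so no proper subset is valid.
Among all size-2 subsets of the eligible variables, only {U6, U7} blocks every backdoor path, so it is the unique smallest valid adjustment set.

{U6, U7}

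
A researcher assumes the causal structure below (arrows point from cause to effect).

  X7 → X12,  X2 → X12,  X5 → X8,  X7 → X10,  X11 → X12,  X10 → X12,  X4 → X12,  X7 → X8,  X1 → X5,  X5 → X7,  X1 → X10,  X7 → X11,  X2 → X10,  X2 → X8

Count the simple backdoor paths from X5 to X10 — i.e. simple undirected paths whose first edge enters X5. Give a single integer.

1

A backdoor path from X5 to X10 is any simple undirected path whose first edge points into X5 (i.e. leaves X5 via a parent).
Parents of X5: {X1}.
Enumerating:
  P1: X5 <- X1 -> X10
That exhausts the simple backdoor paths. Count: 1.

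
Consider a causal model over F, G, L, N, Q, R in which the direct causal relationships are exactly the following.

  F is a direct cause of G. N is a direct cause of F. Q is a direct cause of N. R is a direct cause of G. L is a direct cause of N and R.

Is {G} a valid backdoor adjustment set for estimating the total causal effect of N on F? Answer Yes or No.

Backdoor paths from N to F (paths whose first edge points into N):
  P1: N <- L -> R -> G <- F
Condition 1 (no descendant of N in the set): FAILS — G is a descendant of N.
Condition 2 (every backdoor path blocked by {G}):
  P1: open — collider(s) G are conditioned on (or have a conditioned descendant) and no non-collider on the path is in the set.
{G} does not satisfy the backdoor criterion.

No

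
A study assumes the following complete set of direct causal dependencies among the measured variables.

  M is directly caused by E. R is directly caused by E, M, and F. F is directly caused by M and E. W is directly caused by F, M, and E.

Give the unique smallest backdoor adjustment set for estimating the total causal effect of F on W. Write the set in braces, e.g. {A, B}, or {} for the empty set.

{E, M}

Variables eligible for adjustment (non-descendants of F, excluding F and W): {E, M}.
Backdoor paths from F to W:
  P1: F <- E -> M -> W
  P2: F <- E -> R <- M -> W
  P3: F <- E -> W
  P4: F <- M <- E -> W
  P5: F <- M -> R <- E -> W
  P6: F <- M -> W
The empty set is not sufficient: P1 (F <- E -> M -> W) has no collider blocking it and no conditioned non-collider, so it is open.
Try {E, M}:
  P1: blocked at fork node E ∈ conditioning set.
  P2: blocked at fork node E ∈ conditioning set.
  P3: blocked at fork node E ∈ conditioning set.
  P4: blocked at chain node M ∈ conditioning set.
  P5: blocked at fork node M ∈ conditioning set.
  P6: blocked at fork node M ∈ conditioning set.
{E, M} contains no descendant of F and blocks every backdoor path.
Every element of {E, M} is needed (dropping E leaves P3 open; dropping M leaves P6 open), so no proper subset is valid.
Among all size-2 subsets of the eligible variables, only {E, M} blocks every backdoor path, so it is the unique smallest valid adjustment set.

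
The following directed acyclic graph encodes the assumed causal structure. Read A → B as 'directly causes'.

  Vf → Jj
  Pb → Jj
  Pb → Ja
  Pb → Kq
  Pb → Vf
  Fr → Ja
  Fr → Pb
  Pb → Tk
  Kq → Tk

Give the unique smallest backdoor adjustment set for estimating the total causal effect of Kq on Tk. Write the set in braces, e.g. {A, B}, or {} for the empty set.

{Pb}

Variables eligible for adjustment (non-descendants of Kq, excluding Kq and Tk): {Fr, Ja, Jj, Pb, Vf}.
Backdoor paths from Kq to Tk:
  P1: Kq <- Pb -> Tk
The empty set is not sufficient: P1 (Kq <- Pb -> Tk) has no collider blocking it and no conditioned non-collider, so it is open.
Try {Pb}:
  P1: blocked at fork node Pb ∈ conditioning set.
{Pb} contains no descendant of Kq and blocks every backdoor path.
No other singleton works — e.g. {Fr} leaves P1 open — so {Pb} is the unique smallest valid adjustment set.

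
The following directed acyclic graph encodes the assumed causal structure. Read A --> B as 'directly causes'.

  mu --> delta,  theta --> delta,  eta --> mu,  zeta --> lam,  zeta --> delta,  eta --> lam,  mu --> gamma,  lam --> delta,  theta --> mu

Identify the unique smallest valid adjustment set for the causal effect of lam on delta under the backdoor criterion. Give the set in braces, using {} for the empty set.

{eta, zeta}

Variables eligible for adjustment (non-descendants of lam, excluding lam and delta): {eta, gamma, mu, theta, zeta}.
Backdoor paths from lam to delta:
  P1: lam <- zeta -> delta
  P2: lam <- eta -> mu <- theta -> delta
  P3: lam <- eta -> mu -> delta
The empty set is not sufficient: P1 (lam <- zeta -> delta) has no collider blocking it and no conditioned non-collider, so it is open.
Try {eta, zeta}:
  P1: blocked at fork node zeta ∈ conditioning set.
  P2: blocked at fork node eta ∈ conditioning set.
  P3: blocked at fork node eta ∈ conditioning set.
{eta, zeta} contains no descendant of lam and blocks every backdoor path.
Every element of {eta, zeta} is needed (dropping eta leaves P3 open; dropping zeta leaves P1 open), so no proper subset is valid.
Among all size-2 subsets of the eligible variables, only {eta, zeta} blocks every backdoor path, so it is the unique smallest valid adjustment set.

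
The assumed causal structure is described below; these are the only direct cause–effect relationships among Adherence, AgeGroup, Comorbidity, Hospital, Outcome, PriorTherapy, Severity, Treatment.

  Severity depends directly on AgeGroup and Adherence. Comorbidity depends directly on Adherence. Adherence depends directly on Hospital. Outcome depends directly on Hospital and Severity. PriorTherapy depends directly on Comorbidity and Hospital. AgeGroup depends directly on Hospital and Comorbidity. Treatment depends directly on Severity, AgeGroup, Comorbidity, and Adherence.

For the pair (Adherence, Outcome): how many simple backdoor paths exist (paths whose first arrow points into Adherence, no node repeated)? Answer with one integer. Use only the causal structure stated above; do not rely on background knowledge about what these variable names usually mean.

8

A backdoor path from Adherence to Outcome is any simple undirected path whose first edge points into Adherence (i.e. leaves Adherence via a parent).
Parents of Adherence: {Hospital}.
Enumerating:
  P1: Adherence <- Hospital -> AgeGroup <- Comorbidity -> Treatment <- Severity -> Outcome
  P2: Adherence <- Hospital -> AgeGroup -> Severity -> Outcome
  P3: Adherence <- Hospital -> AgeGroup -> Treatment <- Severity -> Outcome
  P4: Adherence <- Hospital -> Outcome
  P5: Adherence <- Hospital -> PriorTherapy <- Comorbidity -> AgeGroup -> Severity -> Outcome
  P6: Adherence <- Hospital -> PriorTherapy <- Comorbidity -> AgeGroup -> Treatment <- Severity -> Outcome
  P7: Adherence <- Hospital -> PriorTherapy <- Comorbidity -> Treatment <- AgeGroup -> Severity -> Outcome
  P8: Adherence <- Hospital -> PriorTherapy <- Comorbidity -> Treatment <- Severity -> Outcome
That exhausts the simple backdoor paths. Count: 8.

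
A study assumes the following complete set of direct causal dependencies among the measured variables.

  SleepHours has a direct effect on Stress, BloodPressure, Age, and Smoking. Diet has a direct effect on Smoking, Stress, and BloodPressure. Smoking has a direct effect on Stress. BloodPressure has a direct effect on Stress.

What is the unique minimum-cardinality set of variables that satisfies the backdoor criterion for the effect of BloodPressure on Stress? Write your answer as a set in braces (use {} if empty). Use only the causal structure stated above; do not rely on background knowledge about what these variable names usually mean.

{Diet, SleepHours}

Variables eligible for adjustment (non-descendants of BloodPressure, excluding BloodPressure and Stress): {Age, Diet, SleepHours, Smoking}.
Backdoor paths from BloodPressure to Stress:
  P1: BloodPressure <- Diet -> Smoking <- SleepHours -> Stress
  P2: BloodPressure <- Diet -> Smoking -> Stress
  P3: BloodPressure <- Diet -> Stress
  P4: BloodPressure <- SleepHours -> Smoking <- Diet -> Stress
  P5: BloodPressure <- SleepHours -> Smoking -> Stress
  P6: BloodPressure <- SleepHours -> Stress
The empty set is not sufficient: P2 (BloodPressure <- Diet -> Smoking -> Stress) has no collider blocking it and no conditioned non-collider, so it is open.
Try {Diet, SleepHours}:
  P1: blocked at fork node Diet ∈ conditioning set.
  P2: blocked at fork node Diet ∈ conditioning set.
  P3: blocked at fork node Diet ∈ conditioning set.
  P4: blocked at fork node SleepHours ∈ conditioning set.
  P5: blocked at fork node SleepHours ∈ conditioning set.
  P6: blocked at fork node SleepHours ∈ conditioning set.
{Diet, SleepHours} contains no descendant of BloodPressure and blocks every backdoor path.
Every element of {Diet, SleepHours} is needed (dropping Diet leaves P2 open; dropping SleepHours leaves P5 open), so no proper subset is valid.
Among all size-2 subsets of the eligible variables, only {Diet, SleepHours} blocks every backdoor path, so it is the unique smallest valid adjustment set.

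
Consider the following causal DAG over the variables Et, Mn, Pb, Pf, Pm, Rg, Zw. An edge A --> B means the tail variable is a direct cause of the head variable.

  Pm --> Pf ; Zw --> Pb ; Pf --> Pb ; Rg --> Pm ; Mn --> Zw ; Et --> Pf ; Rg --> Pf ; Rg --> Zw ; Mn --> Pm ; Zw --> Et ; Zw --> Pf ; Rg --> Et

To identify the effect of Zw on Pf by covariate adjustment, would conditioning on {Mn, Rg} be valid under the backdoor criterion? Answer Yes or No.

Yes

Backdoor paths from Zw to Pf (paths whose first edge points into Zw):
  P1: Zw <- Rg -> Et -> Pf
  P2: Zw <- Rg -> Pm -> Pf
  P3: Zw <- Rg -> Pf
  P4: Zw <- Mn -> Pm <- Rg -> Et -> Pf
  P5: Zw <- Mn -> Pm <- Rg -> Pf
  P6: Zw <- Mn -> Pm -> Pf
Condition 1 (no descendant of Zw in the set): holds — descendants of Zw are {Et, Pb, Pf}; none are in {Mn, Rg}.
Condition 2 (every backdoor path blocked by {Mn, Rg}):
  P1: blocked at fork node Rg ∈ conditioning set.
  P2: blocked at fork node Rg ∈ conditioning set.
  P3: blocked at fork node Rg ∈ conditioning set.
  P4: blocked at fork node Mn ∈ conditioning set.
  P5: blocked at fork node Mn ∈ conditioning set.
  P6: blocked at fork node Mn ∈ conditioning set.
{Mn, Rg} satisfies the backdoor criterion.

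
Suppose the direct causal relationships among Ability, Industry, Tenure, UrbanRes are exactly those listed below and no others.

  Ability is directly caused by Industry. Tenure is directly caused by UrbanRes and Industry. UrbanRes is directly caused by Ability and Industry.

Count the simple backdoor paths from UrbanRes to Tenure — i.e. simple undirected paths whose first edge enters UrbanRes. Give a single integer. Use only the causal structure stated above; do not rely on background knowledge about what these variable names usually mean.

A backdoor path from UrbanRes to Tenure is any simple undirected path whose first edge points into UrbanRes (i.e. leaves UrbanRes via a parent).
Parents of UrbanRes: {Ability, Industry}.
Enumerating:
  P1: UrbanRes <- Industry -> Tenure
  P2: UrbanRes <- Ability <- Industry -> Tenure
That exhausts the simple backdoor paths. Count: 2.

2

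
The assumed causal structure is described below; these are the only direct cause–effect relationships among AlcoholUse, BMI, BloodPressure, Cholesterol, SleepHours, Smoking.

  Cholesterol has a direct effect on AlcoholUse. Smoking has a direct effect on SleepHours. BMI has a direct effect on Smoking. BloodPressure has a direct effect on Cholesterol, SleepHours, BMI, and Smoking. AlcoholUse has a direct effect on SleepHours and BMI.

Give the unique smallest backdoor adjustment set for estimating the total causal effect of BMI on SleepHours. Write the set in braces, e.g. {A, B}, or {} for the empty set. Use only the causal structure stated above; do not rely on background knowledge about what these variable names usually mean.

{AlcoholUse, BloodPressure}

Variables eligible for adjustment (non-descendants of BMI, excluding BMI and SleepHours): {AlcoholUse, BloodPressure, Cholesterol}.
Backdoor paths from BMI to SleepHours:
  P1: BMI <- BloodPressure -> Cholesterol -> AlcoholUse -> SleepHours
  P2: BMI <- BloodPressure -> Smoking -> SleepHours
  P3: BMI <- BloodPressure -> SleepHours
  P4: BMI <- AlcoholUse <- Cholesterol <- BloodPressure -> Smoking -> SleepHours
  P5: BMI <- AlcoholUse <- Cholesterol <- BloodPressure -> SleepHours
  P6: BMI <- AlcoholUse -> SleepHours
The empty set is not sufficient: P1 (BMI <- BloodPressure -> Cholesterol -> AlcoholUse -> SleepHours) has no collider blocking it and no conditioned non-collider, so it is open.
Try {AlcoholUse, BloodPressure}:
  P1: blocked at fork node BloodPressure ∈ conditioning set.
  P2: blocked at fork node BloodPressure ∈ conditioning set.
  P3: blocked at fork node BloodPressure ∈ conditioning set.
  P4: blocked at chain node AlcoholUse ∈ conditioning set.
  P5: blocked at chain node AlcoholUse ∈ conditioning set.
  P6: blocked at fork node AlcoholUse ∈ conditioning set.
{AlcoholUse, BloodPressure} contains no descendant of BMI and blocks every backdoor path.
Every element of {AlcoholUse, BloodPressure} is needed (dropping AlcoholUse leaves P6 open; dropping BloodPressure leaves P2 open), so no proper subset is valid.
Among all size-2 subsets of the eligible variables, only {AlcoholUse, BloodPressure} blocks every backdoor path, so it is the unique smallest valid adjustment set.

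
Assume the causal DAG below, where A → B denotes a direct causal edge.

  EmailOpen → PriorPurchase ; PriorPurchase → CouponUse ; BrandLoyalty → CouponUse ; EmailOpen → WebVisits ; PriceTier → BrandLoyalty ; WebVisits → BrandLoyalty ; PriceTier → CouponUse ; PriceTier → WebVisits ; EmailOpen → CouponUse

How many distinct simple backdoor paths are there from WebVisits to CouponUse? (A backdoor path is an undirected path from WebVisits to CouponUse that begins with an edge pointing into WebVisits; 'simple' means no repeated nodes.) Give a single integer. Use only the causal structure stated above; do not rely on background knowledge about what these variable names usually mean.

4

A backdoor path from WebVisits to CouponUse is any simple undirected path whose first edge points into WebVisits (i.e. leaves WebVisits via a parent).
Parents of WebVisits: {EmailOpen, PriceTier}.
Enumerating:
  P1: WebVisits <- PriceTier -> BrandLoyalty -> CouponUse
  P2: WebVisits <- PriceTier -> CouponUse
  P3: WebVisits <- EmailOpen -> PriorPurchase -> CouponUse
  P4: WebVisits <- EmailOpen -> CouponUse
That exhausts the simple backdoor paths. Count: 4.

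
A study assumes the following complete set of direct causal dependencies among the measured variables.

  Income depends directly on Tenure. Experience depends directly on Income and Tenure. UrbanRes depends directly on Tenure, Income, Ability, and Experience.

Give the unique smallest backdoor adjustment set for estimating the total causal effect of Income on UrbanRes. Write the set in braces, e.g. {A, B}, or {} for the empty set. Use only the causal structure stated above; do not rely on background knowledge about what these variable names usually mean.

Variables eligible for adjustment (non-descendants of Income, excluding Income and UrbanRes): {Ability, Tenure}.
Backdoor paths from Income to UrbanRes:
  P1: Income <- Tenure -> Experience -> UrbanRes
  P2: Income <- Tenure -> UrbanRes
The empty set is not sufficient: P1 (Income <- Tenure -> Experience -> UrbanRes) has no collider blocking it and no conditioned non-collider, so it is open.
Try {Tenure}:
  P1: blocked at fork node Tenure ∈ conditioning set.
  P2: blocked at fork node Tenure ∈ conditioning set.
{Tenure} contains no descendant of Income and blocks every backdoor path.
No other singleton works — e.g. {Ability} leaves P1 open — so {Tenure} is the unique smallest valid adjustment set.

{Tenure}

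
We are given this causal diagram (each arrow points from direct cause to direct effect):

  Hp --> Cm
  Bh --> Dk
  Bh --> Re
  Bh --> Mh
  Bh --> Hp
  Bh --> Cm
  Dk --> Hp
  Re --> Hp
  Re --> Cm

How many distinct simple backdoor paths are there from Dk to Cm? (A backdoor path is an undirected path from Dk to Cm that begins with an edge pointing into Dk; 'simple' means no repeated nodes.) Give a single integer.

5

A backdoor path from Dk to Cm is any simple undirected path whose first edge points into Dk (i.e. leaves Dk via a parent).
Parents of Dk: {Bh}.
Enumerating:
  P1: Dk <- Bh -> Re -> Hp -> Cm
  P2: Dk <- Bh -> Re -> Cm
  P3: Dk <- Bh -> Hp <- Re -> Cm
  P4: Dk <- Bh -> Hp -> Cm
  P5: Dk <- Bh -> Cm
That exhausts the simple backdoor paths. Count: 5.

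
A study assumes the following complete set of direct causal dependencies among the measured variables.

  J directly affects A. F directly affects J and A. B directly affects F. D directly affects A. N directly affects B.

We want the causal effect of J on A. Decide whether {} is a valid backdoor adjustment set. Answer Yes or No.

Backdoor paths from J to A (paths whose first edge points into J):
  P1: J <- F -> A
Condition 1 (no descendant of J in the set): holds — descendants of J are {A}; none are in {}.
Condition 2 (every backdoor path blocked by {}):
  P1: open — no interior node is in the conditioning set.
{} does not satisfy the backdoor criterion.

No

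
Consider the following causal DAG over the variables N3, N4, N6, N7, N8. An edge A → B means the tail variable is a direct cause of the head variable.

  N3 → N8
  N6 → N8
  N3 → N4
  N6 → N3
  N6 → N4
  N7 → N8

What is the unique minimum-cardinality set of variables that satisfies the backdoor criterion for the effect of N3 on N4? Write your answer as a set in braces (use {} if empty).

Variables eligible for adjustment (non-descendants of N3, excluding N3 and N4): {N6, N7}.
Backdoor paths from N3 to N4:
  P1: N3 <- N6 -> N4
The empty set is not sufficient: P1 (N3 <- N6 -> N4) has no collider blocking it and no conditioned non-collider, so it is open.
Try {N6}:
  P1: blocked at fork node N6 ∈ conditioning set.
{N6} contains no descendant of N3 and blocks every backdoor path.
No other singleton works — e.g. {N7} leaves P1 open — so {N6} is the unique smallest valid adjustment set.

{N6}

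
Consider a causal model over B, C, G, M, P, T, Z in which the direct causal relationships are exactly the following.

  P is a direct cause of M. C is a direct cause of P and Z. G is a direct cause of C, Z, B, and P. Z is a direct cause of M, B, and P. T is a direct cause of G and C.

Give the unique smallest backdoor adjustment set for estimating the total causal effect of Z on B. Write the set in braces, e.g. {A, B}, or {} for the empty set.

{G}

Variables eligible for adjustment (non-descendants of Z, excluding Z and B): {C, G, T}.
Backdoor paths from Z to B:
  P1: Z <- G -> B
  P2: Z <- C <- T -> G -> B
  P3: Z <- C <- G -> B
  P4: Z <- C -> P <- G -> B
The empty set is not sufficient: P1 (Z <- G -> B) has no collider blocking it and no conditioned non-collider, so it is open.
Try {G}:
  P1: blocked at fork node G ∈ conditioning set.
  P2: blocked at chain node G ∈ conditioning set.
  P3: blocked at fork node G ∈ conditioning set.
  P4: blocked at collider P (neither it nor any descendant is in the conditioning set).
{G} contains no descendant of Z and blocks every backdoor path.
No other singleton works — e.g. {T} leaves P1 open — so {G} is the unique smallest valid adjustment set.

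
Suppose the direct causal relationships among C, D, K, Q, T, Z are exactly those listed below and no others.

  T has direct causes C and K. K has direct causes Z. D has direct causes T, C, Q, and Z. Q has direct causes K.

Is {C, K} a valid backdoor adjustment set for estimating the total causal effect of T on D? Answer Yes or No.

Yes

Backdoor paths from T to D (paths whose first edge points into T):
  P1: T <- K <- Z -> D
  P2: T <- K -> Q -> D
  P3: T <- C -> D
Condition 1 (no descendant of T in the set): holds — descendants of T are {D}; none are in {C, K}.
Condition 2 (every backdoor path blocked by {C, K}):
  P1: blocked at chain node K ∈ conditioning set.
  P2: blocked at fork node K ∈ conditioning set.
  P3: blocked at fork node C ∈ conditioning set.
{C, K} satisfies the backdoor criterion.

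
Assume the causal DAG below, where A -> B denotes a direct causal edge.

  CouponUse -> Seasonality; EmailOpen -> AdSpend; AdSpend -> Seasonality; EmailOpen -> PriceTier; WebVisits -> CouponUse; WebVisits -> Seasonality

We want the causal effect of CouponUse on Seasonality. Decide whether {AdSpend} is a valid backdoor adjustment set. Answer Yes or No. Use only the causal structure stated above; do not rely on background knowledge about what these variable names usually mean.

No

Backdoor paths from CouponUse to Seasonality (paths whose first edge points into CouponUse):
  P1: CouponUse <- WebVisits -> Seasonality
Condition 1 (no descendant of CouponUse in the set): holds — descendants of CouponUse are {Seasonality}; none are in {AdSpend}.
Condition 2 (every backdoor path blocked by {AdSpend}):
  P1: open — no interior node is in the conditioning set.
{AdSpend} does not satisfy the backdoor criterion.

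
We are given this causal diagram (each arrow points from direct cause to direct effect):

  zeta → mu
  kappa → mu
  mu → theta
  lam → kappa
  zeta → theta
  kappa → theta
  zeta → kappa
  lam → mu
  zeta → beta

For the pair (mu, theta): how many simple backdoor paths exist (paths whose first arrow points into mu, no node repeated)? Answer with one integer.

A backdoor path from mu to theta is any simple undirected path whose first edge points into mu (i.e. leaves mu via a parent).
Parents of mu: {kappa, lam, zeta}.
Enumerating:
  P1: mu <- zeta -> kappa -> theta
  P2: mu <- zeta -> theta
  P3: mu <- lam -> kappa <- zeta -> theta
  P4: mu <- lam -> kappa -> theta
  P5: mu <- kappa <- zeta -> theta
  P6: mu <- kappa -> theta
That exhausts the simple backdoor paths. Count: 6.

6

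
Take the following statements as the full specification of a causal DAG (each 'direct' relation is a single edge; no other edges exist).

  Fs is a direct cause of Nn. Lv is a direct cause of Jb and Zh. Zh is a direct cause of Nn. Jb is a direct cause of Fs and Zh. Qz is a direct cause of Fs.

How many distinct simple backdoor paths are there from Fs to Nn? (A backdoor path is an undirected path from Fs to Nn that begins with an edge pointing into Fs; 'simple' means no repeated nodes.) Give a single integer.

2

A backdoor path from Fs to Nn is any simple undirected path whose first edge points into Fs (i.e. leaves Fs via a parent).
Parents of Fs: {Jb, Qz}.
Enumerating:
  P1: Fs <- Jb <- Lv -> Zh -> Nn
  P2: Fs <- Jb -> Zh -> Nn
That exhausts the simple backdoor paths. Count: 2.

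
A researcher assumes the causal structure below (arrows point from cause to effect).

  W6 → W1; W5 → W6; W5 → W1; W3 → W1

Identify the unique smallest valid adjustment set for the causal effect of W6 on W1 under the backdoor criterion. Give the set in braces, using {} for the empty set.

{W5}

Variables eligible for adjustment (non-descendants of W6, excluding W6 and W1): {W3, W5}.
Backdoor paths from W6 to W1:
  P1: W6 <- W5 -> W1
The empty set is not sufficient: P1 (W6 <- W5 -> W1) has no collider blocking it and no conditioned non-collider, so it is open.
Try {W5}:
  P1: blocked at fork node W5 ∈ conditioning set.
{W5} contains no descendant of W6 and blocks every backdoor path.
No other singleton works — e.g. {W3} leaves P1 open — so {W5} is the unique smallest valid adjustment set.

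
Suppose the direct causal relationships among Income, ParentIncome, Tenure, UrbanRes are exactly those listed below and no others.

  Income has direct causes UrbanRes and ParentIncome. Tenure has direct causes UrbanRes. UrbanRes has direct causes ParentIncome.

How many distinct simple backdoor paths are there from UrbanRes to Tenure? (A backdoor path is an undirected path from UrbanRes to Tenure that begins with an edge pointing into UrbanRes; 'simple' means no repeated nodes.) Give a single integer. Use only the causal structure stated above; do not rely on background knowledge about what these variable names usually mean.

A backdoor path from UrbanRes to Tenure is any simple undirected path whose first edge points into UrbanRes (i.e. leaves UrbanRes via a parent).
Parents of UrbanRes: {ParentIncome}.
No simple path from any parent of UrbanRes reaches Tenure without revisiting UrbanRes, so there are no backdoor paths.

0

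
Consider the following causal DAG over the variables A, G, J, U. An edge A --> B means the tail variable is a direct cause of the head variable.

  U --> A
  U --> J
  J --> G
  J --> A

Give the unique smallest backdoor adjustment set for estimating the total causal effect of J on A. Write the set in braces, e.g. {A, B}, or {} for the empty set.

{U}

Variables eligible for adjustment (non-descendants of J, excluding J and A): {U}.
Backdoor paths from J to A:
  P1: J <- U -> A
The empty set is not sufficient: P1 (J <- U -> A) has no collider blocking it and no conditioned non-collider, so it is open.
Try {U}:
  P1: blocked at fork node U ∈ conditioning set.
{U} contains no descendant of J and blocks every backdoor path.
{U} is the unique smallest valid adjustment set.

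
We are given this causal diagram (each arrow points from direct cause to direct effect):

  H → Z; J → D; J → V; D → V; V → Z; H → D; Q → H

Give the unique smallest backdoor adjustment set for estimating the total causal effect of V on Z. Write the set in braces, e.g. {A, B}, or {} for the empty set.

{H}

Variables eligible for adjustment (non-descendants of V, excluding V and Z): {D, H, J, Q}.
Backdoor paths from V to Z:
  P1: V <- J -> D <- H -> Z
  P2: V <- D <- H -> Z
The empty set is not sufficient: P2 (V <- D <- H -> Z) has no collider blocking it and no conditioned non-collider, so it is open.
Try {H}:
  P1: blocked at collider D (neither it nor any descendant is in the conditioning set).
  P2: blocked at fork node H ∈ conditioning set.
{H} contains no descendant of V and blocks every backdoor path.
No other singleton works — e.g. {J} leaves P2 open — so {H} is the unique smallest valid adjustment set.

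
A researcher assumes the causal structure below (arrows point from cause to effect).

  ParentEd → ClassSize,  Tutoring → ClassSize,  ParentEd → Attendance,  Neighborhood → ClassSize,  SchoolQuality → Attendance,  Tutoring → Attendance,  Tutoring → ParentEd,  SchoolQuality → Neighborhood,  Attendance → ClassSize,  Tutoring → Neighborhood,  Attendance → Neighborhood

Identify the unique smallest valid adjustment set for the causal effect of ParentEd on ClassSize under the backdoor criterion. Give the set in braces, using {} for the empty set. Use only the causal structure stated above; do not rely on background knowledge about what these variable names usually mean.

Variables eligible for adjustment (non-descendants of ParentEd, excluding ParentEd and ClassSize): {SchoolQuality, Tutoring}.
Backdoor paths from ParentEd to ClassSize:
  P1: ParentEd <- Tutoring -> Attendance <- SchoolQuality -> Neighborhood -> ClassSize
  P2: ParentEd <- Tutoring -> Attendance -> Neighborhood -> ClassSize
  P3: ParentEd <- Tutoring -> Attendance -> ClassSize
  P4: ParentEd <- Tutoring -> Neighborhood <- SchoolQuality -> Attendance -> ClassSize
  P5: ParentEd <- Tutoring -> Neighborhood <- Attendance -> ClassSize
  P6: ParentEd <- Tutoring -> Neighborhood -> ClassSize
  P7: ParentEd <- Tutoring -> ClassSize
The empty set is not sufficient: P2 (ParentEd <- Tutoring -> Attendance -> Neighborhood -> ClassSize) has no collider blocking it and no conditioned non-collider, so it is open.
Try {Tutoring}:
  P1: blocked at fork node Tutoring ∈ conditioning set.
  P2: blocked at fork node Tutoring ∈ conditioning set.
  P3: blocked at fork node Tutoring ∈ conditioning set.
  P4: blocked at fork node Tutoring ∈ conditioning set.
  P5: blocked at fork node Tutoring ∈ conditioning set.
  P6: blocked at fork node Tutoring ∈ conditioning set.
  P7: blocked at fork node Tutoring ∈ conditioning set.
{Tutoring} contains no descendant of ParentEd and blocks every backdoor path.
No other singleton works — e.g. {SchoolQuality} leaves P2 open — so {Tutoring} is the unique smallest valid adjustment set.

{Tutoring}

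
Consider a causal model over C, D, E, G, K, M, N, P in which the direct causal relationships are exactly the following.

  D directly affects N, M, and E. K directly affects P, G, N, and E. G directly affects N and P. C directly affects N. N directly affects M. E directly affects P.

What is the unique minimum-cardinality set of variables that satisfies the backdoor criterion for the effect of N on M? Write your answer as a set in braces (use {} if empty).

{D}

Variables eligible for adjustment (non-descendants of N, excluding N and M): {C, D, E, G, K, P}.
Backdoor paths from N to M:
  P1: N <- D -> M
  P2: N <- K -> E <- D -> M
  P3: N <- K -> G -> P <- E <- D -> M
  P4: N <- K -> P <- E <- D -> M
  P5: N <- G <- K -> E <- D -> M
  P6: N <- G <- K -> P <- E <- D -> M
  P7: N <- G -> P <- K -> E <- D -> M
  P8: N <- G -> P <- E <- D -> M
The empty set is not sufficient: P1 (N <- D -> M) has no collider blocking it and no conditioned non-collider, so it is open.
Try {D}:
  P1: blocked at fork node D ∈ conditioning set.
  P2: blocked at collider E (neither it nor any descendant is in the conditioning set).
  P3: blocked at collider P (neither it nor any descendant is in the conditioning set).
  P4: blocked at collider P (neither it nor any descendant is in the conditioning set).
  P5: blocked at collider E (neither it nor any descendant is in the conditioning set).
  P6: blocked at collider P (neither it nor any descendant is in the conditioning set).
  P7: blocked at collider P (neither it nor any descendant is in the conditioning set).
  P8: blocked at collider P (neither it nor any descendant is in the conditioning set).
{D} contains no descendant of N and blocks every backdoor path.
No other singleton works — e.g. {K} leaves P1 open — so {D} is the unique smallest valid adjustment set.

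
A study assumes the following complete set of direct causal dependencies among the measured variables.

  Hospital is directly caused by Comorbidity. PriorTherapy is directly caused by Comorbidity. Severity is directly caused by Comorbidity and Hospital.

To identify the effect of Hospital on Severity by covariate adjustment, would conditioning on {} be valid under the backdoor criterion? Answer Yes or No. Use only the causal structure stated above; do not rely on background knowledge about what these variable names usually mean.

Backdoor paths from Hospital to Severity (paths whose first edge points into Hospital):
  P1: Hospital <- Comorbidity -> Severity
Condition 1 (no descendant of Hospital in the set): holds — descendants of Hospital are {Severity}; none are in {}.
Condition 2 (every backdoor path blocked by {}):
  P1: open — no interior node is in the conditioning set.
{} does not satisfy the backdoor criterion.

No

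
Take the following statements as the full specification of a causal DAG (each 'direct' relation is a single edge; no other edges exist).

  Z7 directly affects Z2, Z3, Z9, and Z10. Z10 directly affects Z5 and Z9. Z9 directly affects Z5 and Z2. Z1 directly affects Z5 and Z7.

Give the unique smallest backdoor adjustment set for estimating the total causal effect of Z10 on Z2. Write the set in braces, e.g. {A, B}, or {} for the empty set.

{Z7}

Variables eligible for adjustment (non-descendants of Z10, excluding Z10 and Z2): {Z1, Z3, Z7}.
Backdoor paths from Z10 to Z2:
  P1: Z10 <- Z7 <- Z1 -> Z5 <- Z9 -> Z2
  P2: Z10 <- Z7 -> Z9 -> Z2
  P3: Z10 <- Z7 -> Z2
The empty set is not sufficient: P2 (Z10 <- Z7 -> Z9 -> Z2) has no collider blocking it and no conditioned non-collider, so it is open.
Try {Z7}:
  P1: blocked at chain node Z7 ∈ conditioning set.
  P2: blocked at fork node Z7 ∈ conditioning set.
  P3: blocked at fork node Z7 ∈ conditioning set.
{Z7} contains no descendant of Z10 and blocks every backdoor path.
No other singleton works — e.g. {Z1} leaves P2 open — so {Z7} is the unique smallest valid adjustment set.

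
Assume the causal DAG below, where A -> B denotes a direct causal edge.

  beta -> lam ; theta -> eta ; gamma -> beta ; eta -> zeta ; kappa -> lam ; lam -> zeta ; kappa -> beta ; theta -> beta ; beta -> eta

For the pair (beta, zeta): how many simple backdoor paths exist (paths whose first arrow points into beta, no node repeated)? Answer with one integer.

A backdoor path from beta to zeta is any simple undirected path whose first edge points into beta (i.e. leaves beta via a parent).
Parents of beta: {gamma, kappa, theta}.
Enumerating:
  P1: beta <- kappa -> lam -> zeta
  P2: beta <- theta -> eta -> zeta
That exhausts the simple backdoor paths. Count: 2.

2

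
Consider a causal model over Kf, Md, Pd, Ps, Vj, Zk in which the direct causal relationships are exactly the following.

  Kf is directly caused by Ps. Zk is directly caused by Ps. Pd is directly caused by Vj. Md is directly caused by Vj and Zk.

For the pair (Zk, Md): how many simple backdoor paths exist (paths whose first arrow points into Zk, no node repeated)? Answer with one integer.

A backdoor path from Zk to Md is any simple undirected path whose first edge points into Zk (i.e. leaves Zk via a parent).
Parents of Zk: {Ps}.
No simple path from any parent of Zk reaches Md without revisiting Zk, so there are no backdoor paths.

0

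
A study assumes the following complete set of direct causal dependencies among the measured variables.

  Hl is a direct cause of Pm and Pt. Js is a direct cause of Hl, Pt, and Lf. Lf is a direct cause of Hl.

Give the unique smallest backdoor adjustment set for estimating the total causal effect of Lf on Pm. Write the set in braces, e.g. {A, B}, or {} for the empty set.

{Js}

Variables eligible for adjustment (non-descendants of Lf, excluding Lf and Pm): {Js}.
Backdoor paths from Lf to Pm:
  P1: Lf <- Js -> Hl -> Pm
  P2: Lf <- Js -> Pt <- Hl -> Pm
The empty set is not sufficient: P1 (Lf <- Js -> Hl -> Pm) has no collider blocking it and no conditioned non-collider, so it is open.
Try {Js}:
  P1: blocked at fork node Js ∈ conditioning set.
  P2: blocked at fork node Js ∈ conditioning set.
{Js} contains no descendant of Lf and blocks every backdoor path.
{Js} is the unique smallest valid adjustment set.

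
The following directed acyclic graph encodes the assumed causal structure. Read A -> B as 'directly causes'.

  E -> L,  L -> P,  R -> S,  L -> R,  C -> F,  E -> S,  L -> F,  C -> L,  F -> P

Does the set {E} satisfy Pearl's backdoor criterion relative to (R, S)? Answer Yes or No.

Yes

Backdoor paths from R to S (paths whose first edge points into R):
  P1: R <- L <- E -> S
Condition 1 (no descendant of R in the set): holds — descendants of R are {S}; none are in {E}.
Condition 2 (every backdoor path blocked by {E}):
  P1: blocked at fork node E ∈ conditioning set.
{E} satisfies the backdoor criterion.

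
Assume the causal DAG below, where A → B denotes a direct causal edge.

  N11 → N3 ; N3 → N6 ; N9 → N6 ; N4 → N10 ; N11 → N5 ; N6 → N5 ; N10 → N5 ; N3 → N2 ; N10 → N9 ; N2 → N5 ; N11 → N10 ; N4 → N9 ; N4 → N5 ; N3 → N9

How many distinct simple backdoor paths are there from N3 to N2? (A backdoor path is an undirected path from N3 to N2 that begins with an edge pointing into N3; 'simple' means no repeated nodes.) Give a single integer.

6

A backdoor path from N3 to N2 is any simple undirected path whose first edge points into N3 (i.e. leaves N3 via a parent).
Parents of N3: {N11}.
Enumerating:
  P1: N3 <- N11 -> N10 <- N4 -> N9 -> N6 -> N5 <- N2
  P2: N3 <- N11 -> N10 <- N4 -> N5 <- N2
  P3: N3 <- N11 -> N10 -> N9 <- N4 -> N5 <- N2
  P4: N3 <- N11 -> N10 -> N9 -> N6 -> N5 <- N2
  P5: N3 <- N11 -> N10 -> N5 <- N2
  P6: N3 <- N11 -> N5 <- N2
That exhausts the simple backdoor paths. Count: 6.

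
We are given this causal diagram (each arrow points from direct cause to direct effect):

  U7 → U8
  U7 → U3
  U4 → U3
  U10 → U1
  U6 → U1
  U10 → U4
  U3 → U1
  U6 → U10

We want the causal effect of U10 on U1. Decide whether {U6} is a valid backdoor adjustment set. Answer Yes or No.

Yes

Backdoor paths from U10 to U1 (paths whose first edge points into U10):
  P1: U10 <- U6 -> U1
Condition 1 (no descendant of U10 in the set): holds — descendants of U10 are {U1, U3, U4}; none are in {U6}.
Condition 2 (every backdoor path blocked by {U6}):
  P1: blocked at fork node U6 ∈ conditioning set.
{U6} satisfies the backdoor criterion.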